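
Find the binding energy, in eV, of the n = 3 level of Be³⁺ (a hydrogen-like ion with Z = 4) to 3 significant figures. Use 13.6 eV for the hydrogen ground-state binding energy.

24.2 eV

E_n = −13.6 Z²/n² = −217.6/n² eV for Z = 4.
E_3 = −217.6/9 = −24.2 eV, so ionization (to E = 0) requires 24.2 eV.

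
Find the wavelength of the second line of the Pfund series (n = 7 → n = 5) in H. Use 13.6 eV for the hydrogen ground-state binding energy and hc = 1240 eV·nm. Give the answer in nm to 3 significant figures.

The Pfund series terminates on n_f = 5; the second line has n_i = 5+2 = 7.
ΔE = 13.60 × (1/5² − 1/7²) = 0.2664 eV.
λ = 1240 / 0.2664 = 4650 nm.

4650 nm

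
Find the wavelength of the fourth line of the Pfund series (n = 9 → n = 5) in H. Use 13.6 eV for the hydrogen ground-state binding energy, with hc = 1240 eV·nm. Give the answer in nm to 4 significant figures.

The Pfund series terminates on n_f = 5; the fourth line has n_i = 5+4 = 9.
ΔE = 13.60 × (1/5² − 1/9²) = 0.3761 eV.
λ = 1240 / 0.3761 = 3297 nm.

3297 nm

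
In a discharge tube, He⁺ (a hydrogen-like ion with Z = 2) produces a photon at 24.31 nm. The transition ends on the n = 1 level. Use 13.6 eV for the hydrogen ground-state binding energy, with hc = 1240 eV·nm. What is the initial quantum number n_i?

n_i = 4

The photon energy is ΔE = hc/λ = 1240 / 24.31 = 51.01 eV.
With Z = 2, ΔE = 54.40 × (1/n_f² − 1/n_i²), so 1/n_f² − 1/n_i² = 0.9376.
With n_f = 1: 1/n_i² = 1/1 − 0.9376 = 0.06236, so n_i ≈ 4.00.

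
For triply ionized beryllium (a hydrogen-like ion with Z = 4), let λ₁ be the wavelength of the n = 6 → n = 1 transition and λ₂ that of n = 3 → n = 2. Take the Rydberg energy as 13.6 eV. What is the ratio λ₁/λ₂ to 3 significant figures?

λ ∝ 1/ΔE ∝ 1/(1/n_f² − 1/n_i²), and the Z² and hc factors cancel in the ratio.
λ₁/λ₂ = (1/2² − 1/3²)/(1/1² − 1/6²) = 0.1389/0.9722 = 0.143.

0.143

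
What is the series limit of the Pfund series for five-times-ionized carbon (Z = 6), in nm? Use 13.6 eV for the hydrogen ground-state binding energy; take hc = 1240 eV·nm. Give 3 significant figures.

63.3 nm

The Pfund series has lower level n_f = 5; the series limit corresponds to n_i → ∞.
ΔE_max = 13.6 × 36 / 5² = 19.58 eV.
λ_min = 1240 / 19.58 = 63.3 nm.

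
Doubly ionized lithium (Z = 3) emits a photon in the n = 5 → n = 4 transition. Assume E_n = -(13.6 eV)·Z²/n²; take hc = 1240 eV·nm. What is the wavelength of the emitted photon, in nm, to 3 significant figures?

450 nm

For Z = 3 the level energies scale as Z², so the effective Rydberg energy is 13.6 × 9 = 122.4 eV.
ΔE = 122.4 × (1/4² − 1/5²) = 122.4 × 0.02250 = 2.754 eV.
λ = hc/ΔE = 1240 / 2.754 = 450 nm.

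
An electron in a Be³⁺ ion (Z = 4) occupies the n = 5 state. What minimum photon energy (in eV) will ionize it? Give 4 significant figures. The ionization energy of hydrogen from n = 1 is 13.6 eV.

8.704 eV

E_n = −13.6 Z²/n² = −217.6/n² eV for Z = 4.
E_5 = −217.6/25 = −8.704 eV, so ionization (to E = 0) requires 8.704 eV.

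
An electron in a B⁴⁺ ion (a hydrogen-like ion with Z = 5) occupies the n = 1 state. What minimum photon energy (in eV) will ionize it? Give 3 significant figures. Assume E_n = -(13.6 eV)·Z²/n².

E_n = −13.6 Z²/n² = −340.0/n² eV for Z = 5.
E_1 = −340.0/1 = −340 eV, so ionization (to E = 0) requires 340 eV.

340 eV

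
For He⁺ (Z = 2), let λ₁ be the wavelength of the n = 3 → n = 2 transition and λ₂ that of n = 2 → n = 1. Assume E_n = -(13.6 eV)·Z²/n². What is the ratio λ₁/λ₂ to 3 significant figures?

λ ∝ 1/ΔE ∝ 1/(1/n_f² − 1/n_i²), and the Z² and hc factors cancel in the ratio.
λ₁/λ₂ = (1/1² − 1/2²)/(1/2² − 1/3²) = 0.7500/0.1389 = 5.40.

5.40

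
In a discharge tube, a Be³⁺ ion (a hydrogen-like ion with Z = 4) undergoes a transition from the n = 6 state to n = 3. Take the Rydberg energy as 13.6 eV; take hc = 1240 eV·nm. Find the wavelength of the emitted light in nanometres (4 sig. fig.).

68.38 nm

For Z = 4 the level energies scale as Z², so the effective Rydberg energy is 13.6 × 16 = 217.6 eV.
ΔE = 217.6 × (1/3² − 1/6²) = 217.6 × 0.08333 = 18.13 eV.
λ = hc/ΔE = 1240 / 18.13 = 68.38 nm.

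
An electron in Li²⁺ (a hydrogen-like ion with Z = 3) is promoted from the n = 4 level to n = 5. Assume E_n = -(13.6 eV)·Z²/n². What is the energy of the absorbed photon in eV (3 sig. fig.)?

2.75 eV

The Bohr energies scale as Z², so for Z = 3: E_n = −122.4/n² eV.
E_5 = −122.4/25 = −4.896 eV and E_4 = −122.4/16 = −7.650 eV.
The photon energy is |E_5 − E_4| = 2.75 eV.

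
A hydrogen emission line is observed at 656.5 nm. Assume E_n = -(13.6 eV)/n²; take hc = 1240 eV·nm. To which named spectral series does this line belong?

Balmer

ΔE = 1240/656.5 = 1.889 eV.
This matches 13.6 × (1/2² − 1/3²), so n_f = 2: the Balmer series.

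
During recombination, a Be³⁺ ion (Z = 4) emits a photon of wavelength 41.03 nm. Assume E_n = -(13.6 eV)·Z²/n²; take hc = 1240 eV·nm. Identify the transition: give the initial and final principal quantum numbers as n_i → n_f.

The photon energy is ΔE = hc/λ = 1240 / 41.03 = 30.22 eV.
With Z = 4, ΔE = 217.6 × (1/n_f² − 1/n_i²), so 1/n_f² − 1/n_i² = 0.1389.
Trying n_f = 2 gives 1/n_i² = 0.1111, i.e. n_i ≈ 3; this pair matches.

n_i = 3, n_f = 2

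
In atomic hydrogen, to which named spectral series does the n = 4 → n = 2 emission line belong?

The series is set by the lower level: n_f = 2 is the Balmer series.

Balmer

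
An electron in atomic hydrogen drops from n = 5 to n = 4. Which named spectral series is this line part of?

The series is set by the lower level: n_f = 4 is the Brackett series.

Brackett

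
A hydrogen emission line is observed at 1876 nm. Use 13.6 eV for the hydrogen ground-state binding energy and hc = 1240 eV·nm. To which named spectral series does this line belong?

ΔE = 1240/1876 = 0.6610 eV.
This matches 13.6 × (1/3² − 1/4²), so n_f = 3: the Paschen series.

Paschen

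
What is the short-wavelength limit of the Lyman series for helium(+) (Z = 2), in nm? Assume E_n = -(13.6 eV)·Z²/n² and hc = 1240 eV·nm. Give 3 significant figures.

22.8 nm

The Lyman series has lower level n_f = 1; the series limit corresponds to n_i → ∞.
ΔE_max = 13.6 × 4 / 1² = 54.40 eV.
λ_min = 1240 / 54.40 = 22.8 nm.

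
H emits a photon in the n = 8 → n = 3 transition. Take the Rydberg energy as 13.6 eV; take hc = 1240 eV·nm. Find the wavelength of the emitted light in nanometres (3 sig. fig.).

ΔE = 13.60 × (1/3² − 1/8²) = 13.60 × 0.09549 = 1.299 eV.
λ = hc/ΔE = 1240 / 1.299 = 955 nm.

955 nm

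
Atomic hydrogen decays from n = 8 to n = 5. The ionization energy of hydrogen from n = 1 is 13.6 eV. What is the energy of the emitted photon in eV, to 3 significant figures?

E_8 = −13.60/64 = −0.2125 eV and E_5 = −13.60/25 = −0.5440 eV.
The photon energy is |E_8 − E_5| = 0.332 eV.

0.332 eV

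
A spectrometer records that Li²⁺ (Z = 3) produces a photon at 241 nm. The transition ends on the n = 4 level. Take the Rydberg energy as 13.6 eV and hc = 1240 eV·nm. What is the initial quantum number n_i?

n_i = 7

The photon energy is ΔE = hc/λ = 1240 / 241 = 5.145 eV.
With Z = 3, ΔE = 122.4 × (1/n_f² − 1/n_i²), so 1/n_f² − 1/n_i² = 0.04204.
With n_f = 4: 1/n_i² = 1/16 − 0.04204 = 0.02046, so n_i ≈ 6.99.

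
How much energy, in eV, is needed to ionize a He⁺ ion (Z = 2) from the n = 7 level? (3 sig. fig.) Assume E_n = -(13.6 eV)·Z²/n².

E_n = −13.6 Z²/n² = −54.40/n² eV for Z = 2.
E_7 = −54.40/49 = −1.11 eV, so ionization (to E = 0) requires 1.11 eV.

1.11 eV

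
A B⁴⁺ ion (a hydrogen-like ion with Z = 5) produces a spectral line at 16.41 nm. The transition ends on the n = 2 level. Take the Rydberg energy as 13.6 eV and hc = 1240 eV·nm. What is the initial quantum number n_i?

n_i = 6

The photon energy is ΔE = hc/λ = 1240 / 16.41 = 75.56 eV.
With Z = 5, ΔE = 340.0 × (1/n_f² − 1/n_i²), so 1/n_f² − 1/n_i² = 0.2222.
With n_f = 2: 1/n_i² = 1/4 − 0.2222 = 0.02775, so n_i ≈ 6.00.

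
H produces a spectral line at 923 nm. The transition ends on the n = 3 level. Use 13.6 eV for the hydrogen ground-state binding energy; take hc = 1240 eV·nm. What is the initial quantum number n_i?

The photon energy is ΔE = hc/λ = 1240 / 923 = 1.343 eV.
With Z = 1, ΔE = 13.60 × (1/n_f² − 1/n_i²), so 1/n_f² − 1/n_i² = 0.09878.
With n_f = 3: 1/n_i² = 1/9 − 0.09878 = 0.01233, so n_i ≈ 9.01.

n_i = 9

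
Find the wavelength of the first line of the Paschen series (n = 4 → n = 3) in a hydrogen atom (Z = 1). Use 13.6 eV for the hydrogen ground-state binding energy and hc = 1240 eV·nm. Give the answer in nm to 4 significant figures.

The Paschen series terminates on n_f = 3; the first line has n_i = 3+1 = 4.
ΔE = 13.60 × (1/3² − 1/4²) = 0.6611 eV.
λ = 1240 / 0.6611 = 1876 nm.

1876 nm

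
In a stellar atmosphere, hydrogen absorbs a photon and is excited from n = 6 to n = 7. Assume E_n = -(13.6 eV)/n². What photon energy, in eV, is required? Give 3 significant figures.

E_7 = −13.60/49 = −0.2776 eV and E_6 = −13.60/36 = −0.3778 eV.
The photon energy is |E_7 − E_6| = 0.100 eV.

0.100 eV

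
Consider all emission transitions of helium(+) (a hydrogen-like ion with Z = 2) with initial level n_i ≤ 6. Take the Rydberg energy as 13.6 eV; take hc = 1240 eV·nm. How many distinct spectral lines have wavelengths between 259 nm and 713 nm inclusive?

4

Enumerate all n_i → n_f pairs with 1 ≤ n_f < n_i ≤ 6 and compute λ = 1240 / [13.6·4·(1/n_f² − 1/n_i²)].
Lines falling in [259, 713] nm: 6→3 (273.5 nm), 5→3 (320.5 nm), 4→3 (468.9 nm), 6→4 (656.5 nm).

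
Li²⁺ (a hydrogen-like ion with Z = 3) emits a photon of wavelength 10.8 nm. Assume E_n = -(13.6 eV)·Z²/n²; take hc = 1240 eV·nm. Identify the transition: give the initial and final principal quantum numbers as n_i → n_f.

The photon energy is ΔE = hc/λ = 1240 / 10.8 = 114.8 eV.
With Z = 3, ΔE = 122.4 × (1/n_f² − 1/n_i²), so 1/n_f² − 1/n_i² = 0.9380.
Trying n_f = 1 gives 1/n_i² = 0.06197, i.e. n_i ≈ 4; this pair matches.

n_i = 4, n_f = 1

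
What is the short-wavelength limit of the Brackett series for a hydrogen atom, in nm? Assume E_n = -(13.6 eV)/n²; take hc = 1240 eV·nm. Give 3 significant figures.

The Brackett series has lower level n_f = 4; the series limit corresponds to n_i → ∞.
ΔE_max = 13.6 × 1 / 4² = 0.8500 eV.
λ_min = 1240 / 0.8500 = 1460 nm.

1460 nm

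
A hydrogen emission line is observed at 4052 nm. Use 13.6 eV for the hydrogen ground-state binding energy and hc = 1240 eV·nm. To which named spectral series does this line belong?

Brackett

ΔE = 1240/4052 = 0.3060 eV.
This matches 13.6 × (1/4² − 1/5²), so n_f = 4: the Brackett series.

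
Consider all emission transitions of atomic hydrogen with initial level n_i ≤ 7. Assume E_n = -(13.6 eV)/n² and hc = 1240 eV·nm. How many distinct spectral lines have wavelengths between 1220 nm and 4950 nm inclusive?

Enumerate all n_i → n_f pairs with 1 ≤ n_f < n_i ≤ 7 and compute λ = 1240 / [13.6·1·(1/n_f² − 1/n_i²)].
Lines falling in [1220, 4950] nm: 5→3 (1282 nm), 4→3 (1876 nm), 7→4 (2166 nm), 6→4 (2626 nm), 5→4 (4052 nm), 7→5 (4654 nm).

6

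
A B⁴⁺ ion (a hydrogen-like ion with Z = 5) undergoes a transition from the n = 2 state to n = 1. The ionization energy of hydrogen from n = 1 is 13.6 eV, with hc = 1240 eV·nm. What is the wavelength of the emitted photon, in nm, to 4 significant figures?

For Z = 5 the level energies scale as Z², so the effective Rydberg energy is 13.6 × 25 = 340.0 eV.
ΔE = 340.0 × (1/1² − 1/2²) = 340.0 × 0.7500 = 255.0 eV.
λ = hc/ΔE = 1240 / 255.0 = 4.863 nm.

4.863 nm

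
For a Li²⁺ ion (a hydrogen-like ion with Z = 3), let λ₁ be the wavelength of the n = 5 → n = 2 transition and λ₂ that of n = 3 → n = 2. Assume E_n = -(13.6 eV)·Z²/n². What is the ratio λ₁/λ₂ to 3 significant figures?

λ ∝ 1/ΔE ∝ 1/(1/n_f² − 1/n_i²), and the Z² and hc factors cancel in the ratio.
λ₁/λ₂ = (1/2² − 1/3²)/(1/2² − 1/5²) = 0.1389/0.2100 = 0.661.

0.661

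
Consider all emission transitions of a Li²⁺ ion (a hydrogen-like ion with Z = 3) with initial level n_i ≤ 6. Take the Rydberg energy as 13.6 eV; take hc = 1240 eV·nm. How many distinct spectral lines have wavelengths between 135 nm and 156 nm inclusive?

1

Enumerate all n_i → n_f pairs with 1 ≤ n_f < n_i ≤ 6 and compute λ = 1240 / [13.6·9·(1/n_f² − 1/n_i²)].
Lines falling in [135, 156] nm: 5→3 (142.5 nm).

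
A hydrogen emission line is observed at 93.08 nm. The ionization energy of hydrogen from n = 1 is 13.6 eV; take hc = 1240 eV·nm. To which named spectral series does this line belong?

Lyman

ΔE = 1240/93.08 = 13.32 eV.
This matches 13.6 × (1/1² − 1/7²), so n_f = 1: the Lyman series.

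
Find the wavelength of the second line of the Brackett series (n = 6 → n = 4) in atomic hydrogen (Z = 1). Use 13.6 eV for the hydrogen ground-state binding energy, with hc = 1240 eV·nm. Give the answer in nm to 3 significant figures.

2630 nm

The Brackett series terminates on n_f = 4; the second line has n_i = 4+2 = 6.
ΔE = 13.60 × (1/4² − 1/6²) = 0.4722 eV.
λ = 1240 / 0.4722 = 2630 nm.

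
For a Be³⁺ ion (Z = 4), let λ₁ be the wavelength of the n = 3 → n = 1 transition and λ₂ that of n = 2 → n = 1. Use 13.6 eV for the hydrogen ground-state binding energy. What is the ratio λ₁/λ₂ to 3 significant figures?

0.844

λ ∝ 1/ΔE ∝ 1/(1/n_f² − 1/n_i²), and the Z² and hc factors cancel in the ratio.
λ₁/λ₂ = (1/1² − 1/2²)/(1/1² − 1/3²) = 0.7500/0.8889 = 0.844.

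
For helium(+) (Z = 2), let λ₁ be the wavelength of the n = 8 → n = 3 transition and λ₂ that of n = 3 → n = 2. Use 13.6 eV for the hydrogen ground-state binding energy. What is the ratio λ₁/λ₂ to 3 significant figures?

1.45

λ ∝ 1/ΔE ∝ 1/(1/n_f² − 1/n_i²), and the Z² and hc factors cancel in the ratio.
λ₁/λ₂ = (1/2² − 1/3²)/(1/3² − 1/8²) = 0.1389/0.09549 = 1.45.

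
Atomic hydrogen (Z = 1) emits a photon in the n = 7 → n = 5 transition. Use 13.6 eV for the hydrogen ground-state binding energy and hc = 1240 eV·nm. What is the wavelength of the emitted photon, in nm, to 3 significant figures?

ΔE = 13.60 × (1/5² − 1/7²) = 13.60 × 0.01959 = 0.2664 eV.
λ = hc/ΔE = 1240 / 0.2664 = 4650 nm.
This line belongs to the Pfund series.

4650 nm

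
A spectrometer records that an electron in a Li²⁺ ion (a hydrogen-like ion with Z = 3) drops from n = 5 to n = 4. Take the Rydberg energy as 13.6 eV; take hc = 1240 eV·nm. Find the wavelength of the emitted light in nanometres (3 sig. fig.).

450 nm

For Z = 3 the level energies scale as Z², so the effective Rydberg energy is 13.6 × 9 = 122.4 eV.
ΔE = 122.4 × (1/4² − 1/5²) = 122.4 × 0.02250 = 2.754 eV.
λ = hc/ΔE = 1240 / 2.754 = 450 nm.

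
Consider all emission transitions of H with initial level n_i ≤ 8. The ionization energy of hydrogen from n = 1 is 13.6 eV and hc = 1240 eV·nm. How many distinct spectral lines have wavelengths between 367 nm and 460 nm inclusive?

Enumerate all n_i → n_f pairs with 1 ≤ n_f < n_i ≤ 8 and compute λ = 1240 / [13.6·1·(1/n_f² − 1/n_i²)].
Lines falling in [367, 460] nm: 8→2 (389.0 nm), 7→2 (397.1 nm), 6→2 (410.3 nm), 5→2 (434.2 nm).

4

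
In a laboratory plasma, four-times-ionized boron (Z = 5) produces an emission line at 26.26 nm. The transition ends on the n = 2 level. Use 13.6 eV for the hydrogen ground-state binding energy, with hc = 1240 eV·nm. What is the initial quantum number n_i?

n_i = 3

The photon energy is ΔE = hc/λ = 1240 / 26.26 = 47.22 eV.
With Z = 5, ΔE = 340.0 × (1/n_f² − 1/n_i²), so 1/n_f² − 1/n_i² = 0.1389.
With n_f = 2: 1/n_i² = 1/4 − 0.1389 = 0.1111, so n_i ≈ 3.00.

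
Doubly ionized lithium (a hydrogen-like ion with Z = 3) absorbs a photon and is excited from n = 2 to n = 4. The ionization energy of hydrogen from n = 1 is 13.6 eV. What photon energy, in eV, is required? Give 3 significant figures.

23.0 eV

The Bohr energies scale as Z², so for Z = 3: E_n = −122.4/n² eV.
E_4 = −122.4/16 = −7.650 eV and E_2 = −122.4/4 = −30.60 eV.
The photon energy is |E_4 − E_2| = 23.0 eV.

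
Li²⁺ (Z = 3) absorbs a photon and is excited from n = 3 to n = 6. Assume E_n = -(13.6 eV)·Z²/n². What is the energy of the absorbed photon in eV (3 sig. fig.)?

The Bohr energies scale as Z², so for Z = 3: E_n = −122.4/n² eV.
E_6 = −122.4/36 = −3.400 eV and E_3 = −122.4/9 = −13.60 eV.
The photon energy is |E_6 − E_3| = 10.2 eV.

10.2 eV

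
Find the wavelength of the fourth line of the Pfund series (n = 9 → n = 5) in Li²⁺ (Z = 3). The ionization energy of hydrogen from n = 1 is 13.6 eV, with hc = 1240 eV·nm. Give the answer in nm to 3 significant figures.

The Pfund series terminates on n_f = 5; the fourth line has n_i = 5+4 = 9.
ΔE = 122.4 × (1/5² − 1/9²) = 3.385 eV.
λ = 1240 / 3.385 = 366 nm.

366 nm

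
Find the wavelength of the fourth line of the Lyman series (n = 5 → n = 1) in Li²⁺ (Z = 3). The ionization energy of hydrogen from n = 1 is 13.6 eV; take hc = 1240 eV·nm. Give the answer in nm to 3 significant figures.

The Lyman series terminates on n_f = 1; the fourth line has n_i = 1+4 = 5.
ΔE = 122.4 × (1/1² − 1/5²) = 117.5 eV.
λ = 1240 / 117.5 = 10.6 nm.

10.6 nm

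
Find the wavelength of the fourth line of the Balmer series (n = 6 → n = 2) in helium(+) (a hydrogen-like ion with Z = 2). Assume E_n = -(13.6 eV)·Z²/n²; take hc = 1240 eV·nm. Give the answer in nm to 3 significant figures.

The Balmer series terminates on n_f = 2; the fourth line has n_i = 2+4 = 6.
ΔE = 54.40 × (1/2² − 1/6²) = 12.09 eV.
λ = 1240 / 12.09 = 103 nm.

103 nm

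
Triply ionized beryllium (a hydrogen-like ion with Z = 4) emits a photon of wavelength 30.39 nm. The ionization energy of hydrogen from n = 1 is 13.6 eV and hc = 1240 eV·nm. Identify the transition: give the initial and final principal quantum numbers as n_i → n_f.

n_i = 4, n_f = 2

The photon energy is ΔE = hc/λ = 1240 / 30.39 = 40.80 eV.
With Z = 4, ΔE = 217.6 × (1/n_f² − 1/n_i²), so 1/n_f² − 1/n_i² = 0.1875.
Trying n_f = 2 gives 1/n_i² = 0.06249, i.e. n_i ≈ 4; this pair matches.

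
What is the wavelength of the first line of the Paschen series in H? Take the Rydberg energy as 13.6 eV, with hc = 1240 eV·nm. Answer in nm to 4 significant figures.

1876 nm

The Paschen series terminates on n_f = 3; the first line has n_i = 3+1 = 4.
ΔE = 13.60 × (1/3² − 1/4²) = 0.6611 eV.
λ = 1240 / 0.6611 = 1876 nm.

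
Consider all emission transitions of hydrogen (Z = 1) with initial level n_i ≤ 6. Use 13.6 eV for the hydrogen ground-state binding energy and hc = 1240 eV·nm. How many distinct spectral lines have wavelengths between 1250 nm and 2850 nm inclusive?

Enumerate all n_i → n_f pairs with 1 ≤ n_f < n_i ≤ 6 and compute λ = 1240 / [13.6·1·(1/n_f² − 1/n_i²)].
Lines falling in [1250, 2850] nm: 5→3 (1282 nm), 4→3 (1876 nm), 6→4 (2626 nm).

3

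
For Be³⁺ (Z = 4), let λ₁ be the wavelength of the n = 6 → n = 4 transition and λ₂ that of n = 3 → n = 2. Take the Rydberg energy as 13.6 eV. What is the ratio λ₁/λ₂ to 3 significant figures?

λ ∝ 1/ΔE ∝ 1/(1/n_f² − 1/n_i²), and the Z² and hc factors cancel in the ratio.
λ₁/λ₂ = (1/2² − 1/3²)/(1/4² − 1/6²) = 0.1389/0.03472 = 4.00.

4.00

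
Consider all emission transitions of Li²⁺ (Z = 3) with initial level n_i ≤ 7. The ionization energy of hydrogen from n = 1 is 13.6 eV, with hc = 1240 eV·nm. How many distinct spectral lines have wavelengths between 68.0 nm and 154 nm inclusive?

Enumerate all n_i → n_f pairs with 1 ≤ n_f < n_i ≤ 7 and compute λ = 1240 / [13.6·9·(1/n_f² − 1/n_i²)].
Lines falling in [68.0, 154] nm: 3→2 (72.94 nm), 7→3 (111.7 nm), 6→3 (121.6 nm), 5→3 (142.5 nm).

4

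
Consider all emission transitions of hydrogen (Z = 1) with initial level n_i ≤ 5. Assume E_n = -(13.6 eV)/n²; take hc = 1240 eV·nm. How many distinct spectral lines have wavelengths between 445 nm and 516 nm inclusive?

Enumerate all n_i → n_f pairs with 1 ≤ n_f < n_i ≤ 5 and compute λ = 1240 / [13.6·1·(1/n_f² − 1/n_i²)].
Lines falling in [445, 516] nm: 4→2 (486.3 nm).

1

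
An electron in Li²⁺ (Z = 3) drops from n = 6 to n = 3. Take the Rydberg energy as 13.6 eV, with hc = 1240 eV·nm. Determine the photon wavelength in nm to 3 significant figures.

122 nm

For Z = 3 the level energies scale as Z², so the effective Rydberg energy is 13.6 × 9 = 122.4 eV.
ΔE = 122.4 × (1/3² − 1/6²) = 122.4 × 0.08333 = 10.20 eV.
λ = hc/ΔE = 1240 / 10.20 = 122 nm.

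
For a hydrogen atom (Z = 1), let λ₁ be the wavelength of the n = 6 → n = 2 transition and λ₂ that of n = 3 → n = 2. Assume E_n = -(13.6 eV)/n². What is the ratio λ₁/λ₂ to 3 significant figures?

0.625

λ ∝ 1/ΔE ∝ 1/(1/n_f² − 1/n_i²), and the Z² and hc factors cancel in the ratio.
λ₁/λ₂ = (1/2² − 1/3²)/(1/2² − 1/6²) = 0.1389/0.2222 = 0.625.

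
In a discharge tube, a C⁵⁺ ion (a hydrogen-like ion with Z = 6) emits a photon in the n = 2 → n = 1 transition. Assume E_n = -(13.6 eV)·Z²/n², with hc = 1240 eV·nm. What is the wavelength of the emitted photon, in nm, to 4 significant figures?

3.377 nm

For Z = 6 the level energies scale as Z², so the effective Rydberg energy is 13.6 × 36 = 489.6 eV.
ΔE = 489.6 × (1/1² − 1/2²) = 489.6 × 0.7500 = 367.2 eV.
λ = hc/ΔE = 1240 / 367.2 = 3.377 nm.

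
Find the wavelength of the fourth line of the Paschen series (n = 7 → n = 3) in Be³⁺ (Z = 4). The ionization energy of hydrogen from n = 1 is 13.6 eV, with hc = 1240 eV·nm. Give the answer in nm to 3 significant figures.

The Paschen series terminates on n_f = 3; the fourth line has n_i = 3+4 = 7.
ΔE = 217.6 × (1/3² − 1/7²) = 19.74 eV.
λ = 1240 / 19.74 = 62.8 nm.

62.8 nm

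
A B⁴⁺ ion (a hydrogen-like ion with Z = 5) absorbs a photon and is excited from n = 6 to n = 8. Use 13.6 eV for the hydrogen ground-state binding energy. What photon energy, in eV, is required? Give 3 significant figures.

4.13 eV

The Bohr energies scale as Z², so for Z = 5: E_n = −340.0/n² eV.
E_8 = −340.0/64 = −5.313 eV and E_6 = −340.0/36 = −9.444 eV.
The photon energy is |E_8 − E_6| = 4.13 eV.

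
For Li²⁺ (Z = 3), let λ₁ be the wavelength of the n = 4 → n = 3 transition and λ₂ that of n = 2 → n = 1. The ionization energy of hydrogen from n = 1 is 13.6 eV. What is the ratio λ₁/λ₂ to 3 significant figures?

λ ∝ 1/ΔE ∝ 1/(1/n_f² − 1/n_i²), and the Z² and hc factors cancel in the ratio.
λ₁/λ₂ = (1/1² − 1/2²)/(1/3² − 1/4²) = 0.7500/0.04861 = 15.4.

15.4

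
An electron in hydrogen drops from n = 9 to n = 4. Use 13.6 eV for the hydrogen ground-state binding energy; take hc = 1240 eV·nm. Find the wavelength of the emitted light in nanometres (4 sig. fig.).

ΔE = 13.60 × (1/4² − 1/9²) = 13.60 × 0.05015 = 0.6821 eV.
λ = hc/ΔE = 1240 / 0.6821 = 1818 nm.
This line belongs to the Brackett series.

1818 nm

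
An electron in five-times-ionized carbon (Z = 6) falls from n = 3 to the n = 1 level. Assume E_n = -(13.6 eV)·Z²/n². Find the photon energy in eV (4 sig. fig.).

The Bohr energies scale as Z², so for Z = 6: E_n = −489.6/n² eV.
E_3 = −489.6/9 = −54.40 eV and E_1 = −489.6/1 = −489.6 eV.
The photon energy is |E_3 − E_1| = 435.2 eV.

435.2 eV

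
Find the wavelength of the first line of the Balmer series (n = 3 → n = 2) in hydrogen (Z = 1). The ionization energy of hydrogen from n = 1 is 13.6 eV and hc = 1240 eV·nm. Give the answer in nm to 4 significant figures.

656.5 nm

The Balmer series terminates on n_f = 2; the first line has n_i = 2+1 = 3.
ΔE = 13.60 × (1/2² − 1/3²) = 1.889 eV.
λ = 1240 / 1.889 = 656.5 nm.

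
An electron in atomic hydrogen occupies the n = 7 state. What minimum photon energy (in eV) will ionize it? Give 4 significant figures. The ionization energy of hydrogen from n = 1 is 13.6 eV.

E_7 = −13.60/49 = −0.2776 eV, so ionization (to E = 0) requires 0.2776 eV.

0.2776 eV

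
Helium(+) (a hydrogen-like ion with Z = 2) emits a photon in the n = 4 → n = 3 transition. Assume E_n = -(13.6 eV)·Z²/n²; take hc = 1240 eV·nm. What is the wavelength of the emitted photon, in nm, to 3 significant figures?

For Z = 2 the level energies scale as Z², so the effective Rydberg energy is 13.6 × 4 = 54.40 eV.
ΔE = 54.40 × (1/3² − 1/4²) = 54.40 × 0.04861 = 2.644 eV.
λ = hc/ΔE = 1240 / 2.644 = 469 nm.

469 nm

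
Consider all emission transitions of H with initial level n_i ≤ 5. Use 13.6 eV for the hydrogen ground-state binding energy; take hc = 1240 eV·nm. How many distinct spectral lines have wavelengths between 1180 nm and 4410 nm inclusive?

Enumerate all n_i → n_f pairs with 1 ≤ n_f < n_i ≤ 5 and compute λ = 1240 / [13.6·1·(1/n_f² − 1/n_i²)].
Lines falling in [1180, 4410] nm: 5→3 (1282 nm), 4→3 (1876 nm), 5→4 (4052 nm).

3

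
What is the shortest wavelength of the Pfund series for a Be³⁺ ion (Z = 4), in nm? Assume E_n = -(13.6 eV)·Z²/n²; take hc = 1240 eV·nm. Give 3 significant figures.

142 nm

The Pfund series has lower level n_f = 5; the series limit corresponds to n_i → ∞.
ΔE_max = 13.6 × 16 / 5² = 8.704 eV.
λ_min = 1240 / 8.704 = 142 nm.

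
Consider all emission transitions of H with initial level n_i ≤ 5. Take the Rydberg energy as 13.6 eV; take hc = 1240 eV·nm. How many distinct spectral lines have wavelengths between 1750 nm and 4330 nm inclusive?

2

Enumerate all n_i → n_f pairs with 1 ≤ n_f < n_i ≤ 5 and compute λ = 1240 / [13.6·1·(1/n_f² − 1/n_i²)].
Lines falling in [1750, 4330] nm: 4→3 (1876 nm), 5→4 (4052 nm).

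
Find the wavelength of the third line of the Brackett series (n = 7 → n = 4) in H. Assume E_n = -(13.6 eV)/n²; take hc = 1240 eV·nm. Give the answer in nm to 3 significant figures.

The Brackett series terminates on n_f = 4; the third line has n_i = 4+3 = 7.
ΔE = 13.60 × (1/4² − 1/7²) = 0.5724 eV.
λ = 1240 / 0.5724 = 2170 nm.

2170 nm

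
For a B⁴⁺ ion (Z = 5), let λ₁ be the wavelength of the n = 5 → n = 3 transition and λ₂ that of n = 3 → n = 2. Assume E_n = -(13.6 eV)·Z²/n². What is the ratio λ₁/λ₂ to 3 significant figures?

λ ∝ 1/ΔE ∝ 1/(1/n_f² − 1/n_i²), and the Z² and hc factors cancel in the ratio.
λ₁/λ₂ = (1/2² − 1/3²)/(1/3² − 1/5²) = 0.1389/0.07111 = 1.95.

1.95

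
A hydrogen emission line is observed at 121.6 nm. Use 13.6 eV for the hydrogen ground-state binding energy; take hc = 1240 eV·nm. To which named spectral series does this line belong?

Lyman

ΔE = 1240/121.6 = 10.20 eV.
This matches 13.6 × (1/1² − 1/2²), so n_f = 1: the Lyman series.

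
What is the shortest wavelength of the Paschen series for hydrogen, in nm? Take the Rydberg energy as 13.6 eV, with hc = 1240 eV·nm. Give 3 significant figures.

The Paschen series has lower level n_f = 3; the series limit corresponds to n_i → ∞.
ΔE_max = 13.6 × 1 / 3² = 1.511 eV.
λ_min = 1240 / 1.511 = 821 nm.

821 nm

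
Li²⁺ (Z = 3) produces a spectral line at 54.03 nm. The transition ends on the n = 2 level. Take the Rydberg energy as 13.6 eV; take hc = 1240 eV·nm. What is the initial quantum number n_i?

n_i = 4

The photon energy is ΔE = hc/λ = 1240 / 54.03 = 22.95 eV.
With Z = 3, ΔE = 122.4 × (1/n_f² − 1/n_i²), so 1/n_f² − 1/n_i² = 0.1875.
With n_f = 2: 1/n_i² = 1/4 − 0.1875 = 0.06250, so n_i ≈ 4.00.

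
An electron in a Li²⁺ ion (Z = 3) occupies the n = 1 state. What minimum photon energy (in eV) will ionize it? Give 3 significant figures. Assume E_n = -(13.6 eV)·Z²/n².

122 eV

E_n = −13.6 Z²/n² = −122.4/n² eV for Z = 3.
E_1 = −122.4/1 = −122 eV, so ionization (to E = 0) requires 122 eV.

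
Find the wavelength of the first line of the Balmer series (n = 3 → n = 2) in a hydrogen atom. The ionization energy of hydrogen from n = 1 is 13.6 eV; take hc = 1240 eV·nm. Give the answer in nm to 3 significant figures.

656 nm

The Balmer series terminates on n_f = 2; the first line has n_i = 2+1 = 3.
ΔE = 13.60 × (1/2² − 1/3²) = 1.889 eV.
λ = 1240 / 1.889 = 656 nm.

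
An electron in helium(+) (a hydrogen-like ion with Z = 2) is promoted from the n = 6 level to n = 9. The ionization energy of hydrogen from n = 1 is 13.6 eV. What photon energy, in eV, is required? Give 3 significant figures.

0.840 eV

The Bohr energies scale as Z², so for Z = 2: E_n = −54.40/n² eV.
E_9 = −54.40/81 = −0.6716 eV and E_6 = −54.40/36 = −1.511 eV.
The photon energy is |E_9 − E_6| = 0.840 eV.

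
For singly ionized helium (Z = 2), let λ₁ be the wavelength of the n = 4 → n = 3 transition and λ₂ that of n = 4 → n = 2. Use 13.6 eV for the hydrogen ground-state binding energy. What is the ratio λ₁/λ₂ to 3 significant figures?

3.86

λ ∝ 1/ΔE ∝ 1/(1/n_f² − 1/n_i²), and the Z² and hc factors cancel in the ratio.
λ₁/λ₂ = (1/2² − 1/4²)/(1/3² − 1/4²) = 0.1875/0.04861 = 3.86.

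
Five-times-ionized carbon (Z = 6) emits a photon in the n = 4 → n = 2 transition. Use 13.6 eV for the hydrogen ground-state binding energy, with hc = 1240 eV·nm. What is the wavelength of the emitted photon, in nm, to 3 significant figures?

13.5 nm

For Z = 6 the level energies scale as Z², so the effective Rydberg energy is 13.6 × 36 = 489.6 eV.
ΔE = 489.6 × (1/2² − 1/4²) = 489.6 × 0.1875 = 91.80 eV.
λ = hc/ΔE = 1240 / 91.80 = 13.5 nm.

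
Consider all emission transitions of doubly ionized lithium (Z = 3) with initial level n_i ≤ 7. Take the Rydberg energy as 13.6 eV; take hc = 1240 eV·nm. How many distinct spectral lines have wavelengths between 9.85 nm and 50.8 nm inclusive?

Enumerate all n_i → n_f pairs with 1 ≤ n_f < n_i ≤ 7 and compute λ = 1240 / [13.6·9·(1/n_f² − 1/n_i²)].
Lines falling in [9.85, 50.8] nm: 7→1 (10.34 nm), 6→1 (10.42 nm), 5→1 (10.55 nm), 4→1 (10.81 nm), 3→1 (11.40 nm), 2→1 (13.51 nm), 7→2 (44.12 nm), 6→2 (45.59 nm), 5→2 (48.24 nm).

9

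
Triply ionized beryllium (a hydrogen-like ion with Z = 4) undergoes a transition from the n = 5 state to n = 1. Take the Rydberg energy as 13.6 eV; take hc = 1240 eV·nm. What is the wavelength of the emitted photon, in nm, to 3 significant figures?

For Z = 4 the level energies scale as Z², so the effective Rydberg energy is 13.6 × 16 = 217.6 eV.
ΔE = 217.6 × (1/1² − 1/5²) = 217.6 × 0.9600 = 208.9 eV.
λ = hc/ΔE = 1240 / 208.9 = 5.94 nm.

5.94 nm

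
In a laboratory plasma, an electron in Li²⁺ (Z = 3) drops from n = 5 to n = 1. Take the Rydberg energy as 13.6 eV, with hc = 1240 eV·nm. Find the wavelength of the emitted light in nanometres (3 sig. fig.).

For Z = 3 the level energies scale as Z², so the effective Rydberg energy is 13.6 × 9 = 122.4 eV.
ΔE = 122.4 × (1/1² − 1/5²) = 122.4 × 0.9600 = 117.5 eV.
λ = hc/ΔE = 1240 / 117.5 = 10.6 nm.

10.6 nm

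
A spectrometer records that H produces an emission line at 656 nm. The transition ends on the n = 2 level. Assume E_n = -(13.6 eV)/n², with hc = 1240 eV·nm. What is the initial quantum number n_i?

The photon energy is ΔE = hc/λ = 1240 / 656 = 1.890 eV.
With Z = 1, ΔE = 13.60 × (1/n_f² − 1/n_i²), so 1/n_f² − 1/n_i² = 0.1390.
With n_f = 2: 1/n_i² = 1/4 − 0.1390 = 0.1110, so n_i ≈ 3.00.

n_i = 3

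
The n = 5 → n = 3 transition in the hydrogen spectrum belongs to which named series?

Paschen

The series is set by the lower level: n_f = 3 is the Paschen series.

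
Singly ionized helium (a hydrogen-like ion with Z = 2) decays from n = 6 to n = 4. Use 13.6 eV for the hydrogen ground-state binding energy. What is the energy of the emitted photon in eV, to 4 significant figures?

The Bohr energies scale as Z², so for Z = 2: E_n = −54.40/n² eV.
E_6 = −54.40/36 = −1.511 eV and E_4 = −54.40/16 = −3.400 eV.
The photon energy is |E_6 − E_4| = 1.889 eV.

1.889 eV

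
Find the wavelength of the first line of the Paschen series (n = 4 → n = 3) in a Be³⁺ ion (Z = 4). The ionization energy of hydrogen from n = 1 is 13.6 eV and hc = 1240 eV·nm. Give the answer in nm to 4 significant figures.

The Paschen series terminates on n_f = 3; the first line has n_i = 3+1 = 4.
ΔE = 217.6 × (1/3² − 1/4²) = 10.58 eV.
λ = 1240 / 10.58 = 117.2 nm.

117.2 nm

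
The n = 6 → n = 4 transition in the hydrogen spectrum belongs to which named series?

The series is set by the lower level: n_f = 4 is the Brackett series.

Brackett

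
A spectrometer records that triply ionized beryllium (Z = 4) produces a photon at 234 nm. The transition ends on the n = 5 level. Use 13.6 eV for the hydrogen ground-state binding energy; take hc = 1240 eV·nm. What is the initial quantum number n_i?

The photon energy is ΔE = hc/λ = 1240 / 234 = 5.299 eV.
With Z = 4, ΔE = 217.6 × (1/n_f² − 1/n_i²), so 1/n_f² − 1/n_i² = 0.02435.
With n_f = 5: 1/n_i² = 1/25 − 0.02435 = 0.01565, so n_i ≈ 7.99.

n_i = 8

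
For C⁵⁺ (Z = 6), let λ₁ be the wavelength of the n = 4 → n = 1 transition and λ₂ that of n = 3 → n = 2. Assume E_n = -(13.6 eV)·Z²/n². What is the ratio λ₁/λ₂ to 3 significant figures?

λ ∝ 1/ΔE ∝ 1/(1/n_f² − 1/n_i²), and the Z² and hc factors cancel in the ratio.
λ₁/λ₂ = (1/2² − 1/3²)/(1/1² − 1/4²) = 0.1389/0.9375 = 0.148.

0.148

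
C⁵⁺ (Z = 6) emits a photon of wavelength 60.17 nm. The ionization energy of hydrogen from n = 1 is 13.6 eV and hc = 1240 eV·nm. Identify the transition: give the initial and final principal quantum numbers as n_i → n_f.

The photon energy is ΔE = hc/λ = 1240 / 60.17 = 20.61 eV.
With Z = 6, ΔE = 489.6 × (1/n_f² − 1/n_i²), so 1/n_f² − 1/n_i² = 0.04209.
Trying n_f = 4 gives 1/n_i² = 0.02041, i.e. n_i ≈ 7; this pair matches.

n_i = 7, n_f = 4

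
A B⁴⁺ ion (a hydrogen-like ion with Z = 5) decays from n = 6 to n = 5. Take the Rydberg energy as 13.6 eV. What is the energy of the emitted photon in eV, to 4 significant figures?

4.156 eV

The Bohr energies scale as Z², so for Z = 5: E_n = −340.0/n² eV.
E_6 = −340.0/36 = −9.444 eV and E_5 = −340.0/25 = −13.60 eV.
The photon energy is |E_6 − E_5| = 4.156 eV.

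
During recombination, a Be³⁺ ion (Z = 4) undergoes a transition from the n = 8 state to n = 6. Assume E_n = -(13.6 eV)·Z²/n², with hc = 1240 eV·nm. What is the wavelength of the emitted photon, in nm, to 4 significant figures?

For Z = 4 the level energies scale as Z², so the effective Rydberg energy is 13.6 × 16 = 217.6 eV.
ΔE = 217.6 × (1/6² − 1/8²) = 217.6 × 0.01215 = 2.644 eV.
λ = hc/ΔE = 1240 / 2.644 = 468.9 nm.

468.9 nm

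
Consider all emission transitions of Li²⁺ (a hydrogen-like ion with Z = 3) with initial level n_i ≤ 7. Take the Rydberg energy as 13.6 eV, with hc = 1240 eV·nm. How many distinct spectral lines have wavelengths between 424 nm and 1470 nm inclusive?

Enumerate all n_i → n_f pairs with 1 ≤ n_f < n_i ≤ 7 and compute λ = 1240 / [13.6·9·(1/n_f² − 1/n_i²)].
Lines falling in [424, 1470] nm: 5→4 (450.3 nm), 7→5 (517.1 nm), 6→5 (828.9 nm), 7→6 (1375 nm).

4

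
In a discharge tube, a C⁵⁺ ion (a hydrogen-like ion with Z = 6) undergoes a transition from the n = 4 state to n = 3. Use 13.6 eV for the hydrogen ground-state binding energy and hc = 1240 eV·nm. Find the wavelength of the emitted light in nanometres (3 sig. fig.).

For Z = 6 the level energies scale as Z², so the effective Rydberg energy is 13.6 × 36 = 489.6 eV.
ΔE = 489.6 × (1/3² − 1/4²) = 489.6 × 0.04861 = 23.80 eV.
λ = hc/ΔE = 1240 / 23.80 = 52.1 nm.

52.1 nm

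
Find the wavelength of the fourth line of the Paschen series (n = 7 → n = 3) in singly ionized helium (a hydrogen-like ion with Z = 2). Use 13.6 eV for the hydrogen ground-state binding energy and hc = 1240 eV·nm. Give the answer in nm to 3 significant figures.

251 nm

The Paschen series terminates on n_f = 3; the fourth line has n_i = 3+4 = 7.
ΔE = 54.40 × (1/3² − 1/7²) = 4.934 eV.
λ = 1240 / 4.934 = 251 nm.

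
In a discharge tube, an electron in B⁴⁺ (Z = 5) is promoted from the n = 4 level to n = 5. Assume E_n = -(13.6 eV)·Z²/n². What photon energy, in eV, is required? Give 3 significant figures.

7.65 eV

The Bohr energies scale as Z², so for Z = 5: E_n = −340.0/n² eV.
E_5 = −340.0/25 = −13.60 eV and E_4 = −340.0/16 = −21.25 eV.
The photon energy is |E_5 − E_4| = 7.65 eV.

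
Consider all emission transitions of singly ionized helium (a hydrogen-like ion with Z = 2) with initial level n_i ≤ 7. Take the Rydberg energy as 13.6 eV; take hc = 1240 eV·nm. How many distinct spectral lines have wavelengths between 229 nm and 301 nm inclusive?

Enumerate all n_i → n_f pairs with 1 ≤ n_f < n_i ≤ 7 and compute λ = 1240 / [13.6·4·(1/n_f² − 1/n_i²)].
Lines falling in [229, 301] nm: 7→3 (251.3 nm), 6→3 (273.5 nm).

2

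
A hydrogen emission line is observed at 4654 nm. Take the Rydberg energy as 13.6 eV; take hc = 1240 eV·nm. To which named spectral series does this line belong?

ΔE = 1240/4654 = 0.2664 eV.
This matches 13.6 × (1/5² − 1/7²), so n_f = 5: the Pfund series.

Pfund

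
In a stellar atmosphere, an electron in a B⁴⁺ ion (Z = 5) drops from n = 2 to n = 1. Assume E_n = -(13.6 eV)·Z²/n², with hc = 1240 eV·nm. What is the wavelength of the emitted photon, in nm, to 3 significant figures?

4.86 nm

For Z = 5 the level energies scale as Z², so the effective Rydberg energy is 13.6 × 25 = 340.0 eV.
ΔE = 340.0 × (1/1² − 1/2²) = 340.0 × 0.7500 = 255.0 eV.
λ = hc/ΔE = 1240 / 255.0 = 4.86 nm.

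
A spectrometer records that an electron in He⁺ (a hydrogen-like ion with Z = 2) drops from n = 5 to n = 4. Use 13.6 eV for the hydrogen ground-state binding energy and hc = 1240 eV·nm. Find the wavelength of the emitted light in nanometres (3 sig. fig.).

1010 nm

For Z = 2 the level energies scale as Z², so the effective Rydberg energy is 13.6 × 4 = 54.40 eV.
ΔE = 54.40 × (1/4² − 1/5²) = 54.40 × 0.02250 = 1.224 eV.
λ = hc/ΔE = 1240 / 1.224 = 1010 nm.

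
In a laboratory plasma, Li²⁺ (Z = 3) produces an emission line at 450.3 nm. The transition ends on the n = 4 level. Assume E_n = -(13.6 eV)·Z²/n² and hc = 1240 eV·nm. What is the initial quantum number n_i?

n_i = 5

The photon energy is ΔE = hc/λ = 1240 / 450.3 = 2.754 eV.
With Z = 3, ΔE = 122.4 × (1/n_f² − 1/n_i²), so 1/n_f² − 1/n_i² = 0.02250.
With n_f = 4: 1/n_i² = 1/16 − 0.02250 = 0.04000, so n_i ≈ 5.00.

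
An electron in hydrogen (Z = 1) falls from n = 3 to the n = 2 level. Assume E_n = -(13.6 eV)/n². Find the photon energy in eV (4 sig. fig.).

1.889 eV

E_3 = −13.60/9 = −1.511 eV and E_2 = −13.60/4 = −3.400 eV.
The photon energy is |E_3 − E_2| = 1.889 eV.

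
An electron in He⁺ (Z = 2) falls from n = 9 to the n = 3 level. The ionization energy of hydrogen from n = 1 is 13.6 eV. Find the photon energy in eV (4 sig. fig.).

5.373 eV

The Bohr energies scale as Z², so for Z = 2: E_n = −54.40/n² eV.
E_9 = −54.40/81 = −0.6716 eV and E_3 = −54.40/9 = −6.044 eV.
The photon energy is |E_9 − E_3| = 5.373 eV.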